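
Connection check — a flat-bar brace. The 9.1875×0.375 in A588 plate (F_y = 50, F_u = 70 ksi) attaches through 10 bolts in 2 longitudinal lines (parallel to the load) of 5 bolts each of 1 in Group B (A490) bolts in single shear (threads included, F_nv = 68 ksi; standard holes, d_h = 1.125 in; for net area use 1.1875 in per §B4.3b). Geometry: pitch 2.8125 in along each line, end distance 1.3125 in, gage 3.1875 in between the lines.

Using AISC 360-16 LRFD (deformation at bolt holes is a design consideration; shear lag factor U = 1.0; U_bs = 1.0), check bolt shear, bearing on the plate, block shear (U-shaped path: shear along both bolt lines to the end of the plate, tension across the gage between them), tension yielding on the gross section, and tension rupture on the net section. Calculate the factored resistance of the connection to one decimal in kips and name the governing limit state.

134.1 kips (net-section rupture governs)

Bolt shear: A_b = π(1)²/4 = 0.7854 in². φR_n = 0.75 × 68 × 0.7854 × 10 × 1 = 400.6 kips.
Bearing (0.375 in plate, F_u = 70 ksi): end bolts L_c = 1.3125 − 1.125/2 = 0.75, R_n = min(1.2×0.75×0.375×70, 2.4×1×0.375×70) = 23.625 kips/bolt; interior L_c = 2.8125 − 1.125 = 1.6875, R_n = 53.156 kips/bolt. φR_n = 0.75 × (2×23.625 + 8×53.156) = 354.4 kips.
Block shear: shear path 2×[1.3125+4×2.8125] = 2×12.5625 in, A_gv = 9.4219, A_nv = 2×(12.5625 − 4.5×1.1875)×0.375 = 5.4141 in²; tension across gage: (3.1875 − 1×1.1875)×0.375 = 0.75 in². R_n = min(0.6×70×5.4141, 0.6×50×9.4219) + 1.0×70×0.75 = min(227.39, 282.66) + 52.5 = 279.89 kips. φR_n = 0.75 × 279.89 = 209.9 kips.
Tension yield (gross): A_g = 9.1875×0.375 = 3.4453 in². φR_n = 0.90 × 50 × 3.4453 = 155.0 kips.
Tension rupture (net): A_n = (9.1875 − 2×1.1875)×0.375 = 2.5547 in² (U = 1.0, A_e = A_n). φR_n = 0.75 × 70 × 2.5547 = 134.1 kips.
Governing: min(400.6, 354.4, 209.9, 155.0, 134.1) = 134.1 kips → net-section rupture.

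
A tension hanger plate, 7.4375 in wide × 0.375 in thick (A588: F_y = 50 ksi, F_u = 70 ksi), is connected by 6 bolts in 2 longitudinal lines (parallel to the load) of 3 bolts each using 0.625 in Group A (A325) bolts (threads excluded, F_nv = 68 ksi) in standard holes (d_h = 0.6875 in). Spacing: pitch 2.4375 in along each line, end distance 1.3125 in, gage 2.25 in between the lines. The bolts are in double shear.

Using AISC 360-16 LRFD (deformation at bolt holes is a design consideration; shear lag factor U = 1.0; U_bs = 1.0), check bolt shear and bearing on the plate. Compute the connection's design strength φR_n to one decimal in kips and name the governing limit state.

Bolt shear: A_b = π(0.625)²/4 = 0.3068 in². φR_n = 0.75 × 68 × 0.3068 × 6 × 2 = 187.8 kips.
Bearing (0.375 in plate, F_u = 70 ksi): end bolts L_c = 1.3125 − 0.6875/2 = 0.96875, R_n = min(1.2×0.96875×0.375×70, 2.4×0.625×0.375×70) = 30.516 kips/bolt; interior L_c = 2.4375 − 0.6875 = 1.75, R_n = 39.375 kips/bolt. φR_n = 0.75 × (2×30.516 + 4×39.375) = 163.9 kips.
Governing: min(187.8, 163.9) = 163.9 kips → bearing.

163.9 kips (bearing governs)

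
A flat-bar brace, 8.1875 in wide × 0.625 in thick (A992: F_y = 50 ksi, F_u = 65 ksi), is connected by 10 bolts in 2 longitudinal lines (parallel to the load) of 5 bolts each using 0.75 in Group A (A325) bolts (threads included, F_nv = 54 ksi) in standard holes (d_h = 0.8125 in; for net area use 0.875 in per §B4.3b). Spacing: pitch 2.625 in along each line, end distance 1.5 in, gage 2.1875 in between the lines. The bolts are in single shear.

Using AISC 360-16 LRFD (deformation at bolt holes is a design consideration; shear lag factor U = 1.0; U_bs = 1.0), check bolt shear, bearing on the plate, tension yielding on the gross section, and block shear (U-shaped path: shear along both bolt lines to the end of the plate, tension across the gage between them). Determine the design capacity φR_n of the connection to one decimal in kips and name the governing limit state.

Bolt shear: A_b = π(0.75)²/4 = 0.44179 in². φR_n = 0.75 × 54 × 0.44179 × 10 × 1 = 178.9 kips.
Bearing (0.625 in plate, F_u = 65 ksi): end bolts L_c = 1.5 − 0.8125/2 = 1.09375, R_n = min(1.2×1.09375×0.625×65, 2.4×0.75×0.625×65) = 53.32 kips/bolt; interior L_c = 2.625 − 0.8125 = 1.8125, R_n = 73.125 kips/bolt. φR_n = 0.75 × (2×53.32 + 8×73.125) = 518.7 kips.
Tension yield (gross): A_g = 8.1875×0.625 = 5.1172 in². φR_n = 0.90 × 50 × 5.1172 = 230.3 kips.
Block shear: shear path 2×[1.5+4×2.625] = 2×12 in, A_gv = 15, A_nv = 2×(12 − 4.5×0.875)×0.625 = 10.078 in²; tension across gage: (2.1875 − 1×0.875)×0.625 = 0.82031 in². R_n = min(0.6×65×10.078, 0.6×50×15) + 1.0×65×0.82031 = min(393.04, 450) + 53.32 = 446.36 kips. φR_n = 0.75 × 446.36 = 334.8 kips.
Governing: min(178.9, 518.7, 230.3, 334.8) = 178.9 kips → bolt shear.

178.9 kips (bolt shear governs)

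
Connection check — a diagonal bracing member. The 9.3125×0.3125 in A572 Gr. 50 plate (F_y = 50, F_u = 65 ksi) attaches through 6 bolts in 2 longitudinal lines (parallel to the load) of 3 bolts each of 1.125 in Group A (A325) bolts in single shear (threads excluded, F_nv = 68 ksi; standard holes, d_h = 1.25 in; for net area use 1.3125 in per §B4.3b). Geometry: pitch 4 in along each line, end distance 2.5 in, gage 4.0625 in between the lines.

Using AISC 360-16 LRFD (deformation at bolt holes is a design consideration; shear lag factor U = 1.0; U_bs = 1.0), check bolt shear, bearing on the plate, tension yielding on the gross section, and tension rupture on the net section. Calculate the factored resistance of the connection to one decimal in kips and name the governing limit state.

Bolt shear: A_b = π(1.125)²/4 = 0.99402 in². φR_n = 0.75 × 68 × 0.99402 × 6 × 1 = 304.2 kips.
Bearing (0.3125 in plate, F_u = 65 ksi): end bolts L_c = 2.5 − 1.25/2 = 1.875, R_n = min(1.2×1.875×0.3125×65, 2.4×1.125×0.3125×65) = 45.703 kips/bolt; interior L_c = 4 − 1.25 = 2.75, R_n = 54.844 kips/bolt. φR_n = 0.75 × (2×45.703 + 4×54.844) = 233.1 kips.
Tension yield (gross): A_g = 9.3125×0.3125 = 2.9102 in². φR_n = 0.90 × 50 × 2.9102 = 131.0 kips.
Tension rupture (net): A_n = (9.3125 − 2×1.3125)×0.3125 = 2.0898 in² (U = 1.0, A_e = A_n). φR_n = 0.75 × 65 × 2.0898 = 101.9 kips.
Governing: min(304.2, 233.1, 131.0, 101.9) = 101.9 kips → net-section rupture.

101.9 kips (net-section rupture governs)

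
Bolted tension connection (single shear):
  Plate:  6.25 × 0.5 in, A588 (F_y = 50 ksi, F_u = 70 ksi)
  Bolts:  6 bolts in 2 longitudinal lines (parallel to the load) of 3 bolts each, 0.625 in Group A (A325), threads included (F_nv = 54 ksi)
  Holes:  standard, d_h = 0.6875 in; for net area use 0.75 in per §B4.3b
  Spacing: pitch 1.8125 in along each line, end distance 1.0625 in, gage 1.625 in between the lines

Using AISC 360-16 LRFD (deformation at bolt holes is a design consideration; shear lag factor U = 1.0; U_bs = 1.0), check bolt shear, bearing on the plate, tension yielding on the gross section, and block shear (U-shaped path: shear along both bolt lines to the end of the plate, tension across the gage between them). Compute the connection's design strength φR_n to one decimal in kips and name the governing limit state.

Bolt shear: A_b = π(0.625)²/4 = 0.3068 in². φR_n = 0.75 × 54 × 0.3068 × 6 × 1 = 74.6 kips.
Bearing (0.5 in plate, F_u = 70 ksi): end bolts L_c = 1.0625 − 0.6875/2 = 0.71875, R_n = min(1.2×0.71875×0.5×70, 2.4×0.625×0.5×70) = 30.188 kips/bolt; interior L_c = 1.8125 − 0.6875 = 1.125, R_n = 47.25 kips/bolt. φR_n = 0.75 × (2×30.188 + 4×47.25) = 187.0 kips.
Tension yield (gross): A_g = 6.25×0.5 = 3.125 in². φR_n = 0.90 × 50 × 3.125 = 140.6 kips.
Block shear: shear path 2×[1.0625+2×1.8125] = 2×4.6875 in, A_gv = 4.6875, A_nv = 2×(4.6875 − 2.5×0.75)×0.5 = 2.8125 in²; tension across gage: (1.625 − 1×0.75)×0.5 = 0.4375 in². R_n = min(0.6×70×2.8125, 0.6×50×4.6875) + 1.0×70×0.4375 = min(118.13, 140.63) + 30.625 = 148.76 kips. φR_n = 0.75 × 148.76 = 111.6 kips.
Governing: min(74.6, 187.0, 140.6, 111.6) = 74.6 kips → bolt shear.

74.6 kips (bolt shear governs)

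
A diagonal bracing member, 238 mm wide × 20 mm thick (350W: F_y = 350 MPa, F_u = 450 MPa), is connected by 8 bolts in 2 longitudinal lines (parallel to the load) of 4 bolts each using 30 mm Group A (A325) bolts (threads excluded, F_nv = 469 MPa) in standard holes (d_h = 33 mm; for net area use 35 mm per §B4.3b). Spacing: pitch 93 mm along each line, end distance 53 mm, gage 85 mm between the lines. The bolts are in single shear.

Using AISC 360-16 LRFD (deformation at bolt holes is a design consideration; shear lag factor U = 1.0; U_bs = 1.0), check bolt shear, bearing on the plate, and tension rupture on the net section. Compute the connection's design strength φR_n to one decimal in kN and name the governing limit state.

1134.0 kN (net-section rupture governs)

Bolt shear: A_b = π(30)²/4 = 706.86 mm². φR_n = 0.75 × 469 × 706.86 × 8 × 1 = 1989.1 kN.
Bearing (20 mm plate, F_u = 450 MPa): end bolts L_c = 53 − 33/2 = 36.5, R_n = min(1.2×36.5×20×450, 2.4×30×20×450) = 394.2 kN/bolt; interior L_c = 93 − 33 = 60, R_n = 648 kN/bolt. φR_n = 0.75 × (2×394.2 + 6×648) = 3507.3 kN.
Tension rupture (net): A_n = (238 − 2×35)×20 = 3360 mm² (U = 1.0, A_e = A_n). φR_n = 0.75 × 450 × 3360 = 1134.0 kN.
Governing: min(1989.1, 3507.3, 1134.0) = 1134.0 kN → net-section rupture.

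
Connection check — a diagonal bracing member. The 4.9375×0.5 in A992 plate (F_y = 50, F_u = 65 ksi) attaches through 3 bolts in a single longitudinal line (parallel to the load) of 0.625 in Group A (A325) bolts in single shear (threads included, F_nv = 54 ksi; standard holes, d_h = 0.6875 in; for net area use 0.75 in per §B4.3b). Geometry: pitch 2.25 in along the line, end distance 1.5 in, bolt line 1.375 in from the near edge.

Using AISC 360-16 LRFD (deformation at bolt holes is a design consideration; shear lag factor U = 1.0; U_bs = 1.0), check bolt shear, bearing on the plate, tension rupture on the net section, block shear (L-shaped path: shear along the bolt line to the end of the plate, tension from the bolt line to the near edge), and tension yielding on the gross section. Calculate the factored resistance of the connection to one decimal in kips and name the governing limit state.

37.3 kips (bolt shear governs)

Bolt shear: A_b = π(0.625)²/4 = 0.3068 in². φR_n = 0.75 × 54 × 0.3068 × 3 × 1 = 37.3 kips.
Bearing (0.5 in plate, F_u = 65 ksi): end bolts L_c = 1.5 − 0.6875/2 = 1.15625, R_n = min(1.2×1.15625×0.5×65, 2.4×0.625×0.5×65) = 45.094 kips/bolt; interior L_c = 2.25 − 0.6875 = 1.5625, R_n = 48.75 kips/bolt. φR_n = 0.75 × (1×45.094 + 2×48.75) = 106.9 kips.
Tension rupture (net): A_n = (4.9375 − 1×0.75)×0.5 = 2.0938 in² (U = 1.0, A_e = A_n). φR_n = 0.75 × 65 × 2.0938 = 102.1 kips.
Block shear: shear path 1×[1.5+2×2.25] = 1×6 in, A_gv = 3, A_nv = 1×(6 − 2.5×0.75)×0.5 = 2.0625 in²; tension to near edge: (1.375 − 0.5×0.75)×0.5 = 0.5 in². R_n = min(0.6×65×2.0625, 0.6×50×3) + 1.0×65×0.5 = min(80.438, 90) + 32.5 = 112.94 kips. φR_n = 0.75 × 112.94 = 84.7 kips.
Tension yield (gross): A_g = 4.9375×0.5 = 2.4688 in². φR_n = 0.90 × 50 × 2.4688 = 111.1 kips.
Governing: min(37.3, 106.9, 102.1, 84.7, 111.1) = 37.3 kips → bolt shear.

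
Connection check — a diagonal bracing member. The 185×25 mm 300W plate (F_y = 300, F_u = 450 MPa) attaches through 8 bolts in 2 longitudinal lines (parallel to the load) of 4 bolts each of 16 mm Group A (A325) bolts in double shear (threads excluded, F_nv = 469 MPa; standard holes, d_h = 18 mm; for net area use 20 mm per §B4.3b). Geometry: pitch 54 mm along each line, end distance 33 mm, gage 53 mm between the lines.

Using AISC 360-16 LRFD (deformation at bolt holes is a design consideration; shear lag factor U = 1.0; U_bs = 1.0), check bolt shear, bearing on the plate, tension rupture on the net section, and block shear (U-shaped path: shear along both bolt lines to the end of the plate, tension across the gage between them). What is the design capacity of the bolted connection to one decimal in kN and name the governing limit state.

Bolt shear: A_b = π(16)²/4 = 201.06 mm². φR_n = 0.75 × 469 × 201.06 × 8 × 2 = 1131.6 kN.
Bearing (25 mm plate, F_u = 450 MPa): end bolts L_c = 33 − 18/2 = 24, R_n = min(1.2×24×25×450, 2.4×16×25×450) = 324 kN/bolt; interior L_c = 54 − 18 = 36, R_n = 432 kN/bolt. φR_n = 0.75 × (2×324 + 6×432) = 2430.0 kN.
Tension rupture (net): A_n = (185 − 2×20)×25 = 3625 mm² (U = 1.0, A_e = A_n). φR_n = 0.75 × 450 × 3625 = 1223.4 kN.
Block shear: shear path 2×[33+3×54] = 2×195 mm, A_gv = 9750, A_nv = 2×(195 − 3.5×20)×25 = 6250 mm²; tension across gage: (53 − 1×20)×25 = 825 mm². R_n = min(0.6×450×6250, 0.6×300×9750) + 1.0×450×825 = min(1687.5, 1755) + 371.25 = 2058.8 kN. φR_n = 0.75 × 2058.8 = 1544.1 kN.
Governing: min(1131.6, 2430.0, 1223.4, 1544.1) = 1131.6 kN → bolt shear.

1131.6 kN (bolt shear governs)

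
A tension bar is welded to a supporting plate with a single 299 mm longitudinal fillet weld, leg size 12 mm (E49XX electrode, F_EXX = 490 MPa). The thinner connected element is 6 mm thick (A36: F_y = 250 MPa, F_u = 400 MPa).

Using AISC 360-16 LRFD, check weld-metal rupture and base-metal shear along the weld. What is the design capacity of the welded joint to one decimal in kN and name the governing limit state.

Weld metal: throat = 0.707×12 = 8.484 mm, L = 299 mm. φR_n = 0.75 × 0.6 × 490 × 8.484 × 299 = 559.3 kN.
Base metal shear (6 mm plate): yield φR_n = 1.0×0.6×250×6×299 = 269.1 kN; rupture φR_n = 0.75×0.6×400×6×299 = 322.9 kN; take 269.1 kN (yield).
Governing: min(559.3, 269.1) = 269.1 kN → base-metal shear.

269.1 kN (base-metal shear governs)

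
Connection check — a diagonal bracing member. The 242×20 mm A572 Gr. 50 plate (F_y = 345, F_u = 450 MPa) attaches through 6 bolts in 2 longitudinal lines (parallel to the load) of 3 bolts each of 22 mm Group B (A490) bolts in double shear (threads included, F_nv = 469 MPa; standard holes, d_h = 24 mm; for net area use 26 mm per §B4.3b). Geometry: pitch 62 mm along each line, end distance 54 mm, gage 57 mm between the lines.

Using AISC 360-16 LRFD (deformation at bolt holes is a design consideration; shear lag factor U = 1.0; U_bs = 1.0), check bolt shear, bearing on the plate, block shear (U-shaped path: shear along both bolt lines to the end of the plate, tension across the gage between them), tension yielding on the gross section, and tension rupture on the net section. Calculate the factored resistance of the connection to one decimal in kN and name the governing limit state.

1124.6 kN (block shear governs)

Bolt shear: A_b = π(22)²/4 = 380.13 mm². φR_n = 0.75 × 469 × 380.13 × 6 × 2 = 1604.5 kN.
Bearing (20 mm plate, F_u = 450 MPa): end bolts L_c = 54 − 24/2 = 42, R_n = min(1.2×42×20×450, 2.4×22×20×450) = 453.6 kN/bolt; interior L_c = 62 − 24 = 38, R_n = 410.4 kN/bolt. φR_n = 0.75 × (2×453.6 + 4×410.4) = 1911.6 kN.
Block shear: shear path 2×[54+2×62] = 2×178 mm, A_gv = 7120, A_nv = 2×(178 − 2.5×26)×20 = 4520 mm²; tension across gage: (57 − 1×26)×20 = 620 mm². R_n = min(0.6×450×4520, 0.6×345×7120) + 1.0×450×620 = min(1220.4, 1473.8) + 279 = 1499.4 kN. φR_n = 0.75 × 1499.4 = 1124.6 kN.
Tension yield (gross): A_g = 242×20 = 4840 mm². φR_n = 0.90 × 345 × 4840 = 1502.8 kN.
Tension rupture (net): A_n = (242 − 2×26)×20 = 3800 mm² (U = 1.0, A_e = A_n). φR_n = 0.75 × 450 × 3800 = 1282.5 kN.
Governing: min(1604.5, 1911.6, 1124.6, 1502.8, 1282.5) = 1124.6 kN → block shear.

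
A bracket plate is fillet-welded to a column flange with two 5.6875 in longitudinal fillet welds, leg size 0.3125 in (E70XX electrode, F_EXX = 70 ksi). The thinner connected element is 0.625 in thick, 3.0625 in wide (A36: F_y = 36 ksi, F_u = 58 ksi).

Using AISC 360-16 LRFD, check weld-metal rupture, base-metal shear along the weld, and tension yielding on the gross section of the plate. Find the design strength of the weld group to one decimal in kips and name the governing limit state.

62.0 kips (gross-section yield governs)

Weld metal: throat = 0.707×0.3125 = 0.22094 in, L = 2×5.6875 = 11.375 in. φR_n = 0.75 × 0.6 × 70 × 0.22094 × 11.375 = 79.2 kips.
Base metal shear (0.625 in plate): yield φR_n = 1.0×0.6×36×0.625×11.375 = 153.6 kips; rupture φR_n = 0.75×0.6×58×0.625×11.375 = 185.6 kips; take 153.6 kips (yield).
Tension yield (gross): A_g = 3.0625×0.625 = 1.9141 in². φR_n = 0.90 × 36 × 1.9141 = 62.0 kips.
Governing: min(79.2, 153.6, 62.0) = 62.0 kips → gross-section yield.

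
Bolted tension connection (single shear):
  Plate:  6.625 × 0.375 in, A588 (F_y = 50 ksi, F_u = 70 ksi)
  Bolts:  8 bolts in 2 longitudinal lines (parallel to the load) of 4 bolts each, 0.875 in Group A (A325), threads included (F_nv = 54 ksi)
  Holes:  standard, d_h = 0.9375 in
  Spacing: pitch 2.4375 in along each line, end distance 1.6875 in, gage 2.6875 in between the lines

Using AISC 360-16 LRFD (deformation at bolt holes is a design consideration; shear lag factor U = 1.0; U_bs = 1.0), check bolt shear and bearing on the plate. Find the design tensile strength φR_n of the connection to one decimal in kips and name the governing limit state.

194.8 kips (bolt shear governs)

Bolt shear: A_b = π(0.875)²/4 = 0.60132 in². φR_n = 0.75 × 54 × 0.60132 × 8 × 1 = 194.8 kips.
Bearing (0.375 in plate, F_u = 70 ksi): end bolts L_c = 1.6875 − 0.9375/2 = 1.21875, R_n = min(1.2×1.21875×0.375×70, 2.4×0.875×0.375×70) = 38.391 kips/bolt; interior L_c = 2.4375 − 0.9375 = 1.5, R_n = 47.25 kips/bolt. φR_n = 0.75 × (2×38.391 + 6×47.25) = 270.2 kips.
Governing: min(194.8, 270.2) = 194.8 kips → bolt shear.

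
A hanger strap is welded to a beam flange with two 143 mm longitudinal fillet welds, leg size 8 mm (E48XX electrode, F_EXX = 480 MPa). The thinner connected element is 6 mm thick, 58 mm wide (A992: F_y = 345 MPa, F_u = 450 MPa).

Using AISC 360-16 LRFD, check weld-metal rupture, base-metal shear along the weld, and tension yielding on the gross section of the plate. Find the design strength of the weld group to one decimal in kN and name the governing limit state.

Weld metal: throat = 0.707×8 = 5.656 mm, L = 2×143 = 286 mm. φR_n = 0.75 × 0.6 × 480 × 5.656 × 286 = 349.4 kN.
Base metal shear (6 mm plate): yield φR_n = 1.0×0.6×345×6×286 = 355.2 kN; rupture φR_n = 0.75×0.6×450×6×286 = 347.5 kN; take 347.5 kN (rupture).
Tension yield (gross): A_g = 58×6 = 348 mm². φR_n = 0.90 × 345 × 348 = 108.1 kN.
Governing: min(349.4, 347.5, 108.1) = 108.1 kN → gross-section yield.

108.1 kN (gross-section yield governs)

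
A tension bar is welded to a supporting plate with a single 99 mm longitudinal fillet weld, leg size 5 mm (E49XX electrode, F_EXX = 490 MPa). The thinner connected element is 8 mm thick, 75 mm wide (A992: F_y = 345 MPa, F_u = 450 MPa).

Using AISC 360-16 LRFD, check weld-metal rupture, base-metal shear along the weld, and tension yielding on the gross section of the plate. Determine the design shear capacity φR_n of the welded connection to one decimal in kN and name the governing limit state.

77.2 kN (weld metal governs)

Weld metal: throat = 0.707×5 = 3.535 mm, L = 99 mm. φR_n = 0.75 × 0.6 × 490 × 3.535 × 99 = 77.2 kN.
Base metal shear (8 mm plate): yield φR_n = 1.0×0.6×345×8×99 = 163.9 kN; rupture φR_n = 0.75×0.6×450×8×99 = 160.4 kN; take 160.4 kN (rupture).
Tension yield (gross): A_g = 75×8 = 600 mm². φR_n = 0.90 × 345 × 600 = 186.3 kN.
Governing: min(77.2, 160.4, 186.3) = 77.2 kN → weld metal.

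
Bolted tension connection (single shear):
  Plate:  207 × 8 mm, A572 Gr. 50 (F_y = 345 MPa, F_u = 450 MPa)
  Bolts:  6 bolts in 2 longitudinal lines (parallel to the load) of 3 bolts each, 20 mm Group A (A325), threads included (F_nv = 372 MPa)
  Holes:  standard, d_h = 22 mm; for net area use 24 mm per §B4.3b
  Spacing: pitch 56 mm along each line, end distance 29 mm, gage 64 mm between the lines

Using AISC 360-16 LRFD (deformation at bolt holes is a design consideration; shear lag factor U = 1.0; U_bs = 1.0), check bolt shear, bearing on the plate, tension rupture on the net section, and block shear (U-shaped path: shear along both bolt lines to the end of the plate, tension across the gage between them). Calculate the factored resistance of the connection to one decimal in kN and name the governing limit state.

370.4 kN (block shear governs)

Bolt shear: A_b = π(20)²/4 = 314.16 mm². φR_n = 0.75 × 372 × 314.16 × 6 × 1 = 525.9 kN.
Bearing (8 mm plate, F_u = 450 MPa): end bolts L_c = 29 − 22/2 = 18, R_n = min(1.2×18×8×450, 2.4×20×8×450) = 77.76 kN/bolt; interior L_c = 56 − 22 = 34, R_n = 146.88 kN/bolt. φR_n = 0.75 × (2×77.76 + 4×146.88) = 557.3 kN.
Tension rupture (net): A_n = (207 − 2×24)×8 = 1272 mm² (U = 1.0, A_e = A_n). φR_n = 0.75 × 450 × 1272 = 429.3 kN.
Block shear: shear path 2×[29+2×56] = 2×141 mm, A_gv = 2256, A_nv = 2×(141 − 2.5×24)×8 = 1296 mm²; tension across gage: (64 − 1×24)×8 = 320 mm². R_n = min(0.6×450×1296, 0.6×345×2256) + 1.0×450×320 = min(349.92, 466.99) + 144 = 493.92 kN. φR_n = 0.75 × 493.92 = 370.4 kN.
Governing: min(525.9, 557.3, 429.3, 370.4) = 370.4 kN → block shear.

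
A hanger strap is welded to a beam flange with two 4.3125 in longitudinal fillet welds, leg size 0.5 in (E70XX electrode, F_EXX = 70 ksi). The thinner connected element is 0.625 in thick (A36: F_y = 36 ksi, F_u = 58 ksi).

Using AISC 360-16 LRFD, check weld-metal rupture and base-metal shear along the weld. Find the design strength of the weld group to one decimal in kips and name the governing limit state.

Weld metal: throat = 0.707×0.5 = 0.3535 in, L = 2×4.3125 = 8.625 in. φR_n = 0.75 × 0.6 × 70 × 0.3535 × 8.625 = 96.0 kips.
Base metal shear (0.625 in plate): yield φR_n = 1.0×0.6×36×0.625×8.625 = 116.4 kips; rupture φR_n = 0.75×0.6×58×0.625×8.625 = 140.7 kips; take 116.4 kips (yield).
Governing: min(96.0, 116.4) = 96.0 kips → weld metal.

96.0 kips (weld metal governs)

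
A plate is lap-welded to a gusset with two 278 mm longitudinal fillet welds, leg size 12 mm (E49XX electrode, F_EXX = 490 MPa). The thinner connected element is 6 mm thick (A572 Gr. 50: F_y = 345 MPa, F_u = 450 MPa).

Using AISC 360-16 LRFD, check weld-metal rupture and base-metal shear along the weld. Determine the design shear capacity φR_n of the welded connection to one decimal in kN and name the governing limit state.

675.5 kN (base-metal shear governs)

Weld metal: throat = 0.707×12 = 8.484 mm, L = 2×278 = 556 mm. φR_n = 0.75 × 0.6 × 490 × 8.484 × 556 = 1040.1 kN.
Base metal shear (6 mm plate): yield φR_n = 1.0×0.6×345×6×556 = 690.6 kN; rupture φR_n = 0.75×0.6×450×6×556 = 675.5 kN; take 675.5 kN (rupture).
Governing: min(1040.1, 675.5) = 675.5 kN → base-metal shear.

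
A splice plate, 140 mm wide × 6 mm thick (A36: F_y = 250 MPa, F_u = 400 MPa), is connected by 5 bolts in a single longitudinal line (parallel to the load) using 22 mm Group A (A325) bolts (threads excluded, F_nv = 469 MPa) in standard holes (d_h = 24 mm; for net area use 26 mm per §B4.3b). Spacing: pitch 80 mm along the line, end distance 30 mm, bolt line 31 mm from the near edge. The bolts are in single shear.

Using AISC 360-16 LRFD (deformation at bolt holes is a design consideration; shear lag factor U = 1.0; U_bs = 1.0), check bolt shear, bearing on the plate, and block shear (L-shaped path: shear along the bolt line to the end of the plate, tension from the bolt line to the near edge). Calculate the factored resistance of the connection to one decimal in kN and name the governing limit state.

Bolt shear: A_b = π(22)²/4 = 380.13 mm². φR_n = 0.75 × 469 × 380.13 × 5 × 1 = 668.6 kN.
Bearing (6 mm plate, F_u = 400 MPa): end bolts L_c = 30 − 24/2 = 18, R_n = min(1.2×18×6×400, 2.4×22×6×400) = 51.84 kN/bolt; interior L_c = 80 − 24 = 56, R_n = 126.72 kN/bolt. φR_n = 0.75 × (1×51.84 + 4×126.72) = 419.0 kN.
Block shear: shear path 1×[30+4×80] = 1×350 mm, A_gv = 2100, A_nv = 1×(350 − 4.5×26)×6 = 1398 mm²; tension to near edge: (31 − 0.5×26)×6 = 108 mm². R_n = min(0.6×400×1398, 0.6×250×2100) + 1.0×400×108 = min(335.52, 315) + 43.2 = 358.2 kN. φR_n = 0.75 × 358.2 = 268.7 kN.
Governing: min(668.6, 419.0, 268.7) = 268.7 kN → block shear.

268.7 kN (block shear governs)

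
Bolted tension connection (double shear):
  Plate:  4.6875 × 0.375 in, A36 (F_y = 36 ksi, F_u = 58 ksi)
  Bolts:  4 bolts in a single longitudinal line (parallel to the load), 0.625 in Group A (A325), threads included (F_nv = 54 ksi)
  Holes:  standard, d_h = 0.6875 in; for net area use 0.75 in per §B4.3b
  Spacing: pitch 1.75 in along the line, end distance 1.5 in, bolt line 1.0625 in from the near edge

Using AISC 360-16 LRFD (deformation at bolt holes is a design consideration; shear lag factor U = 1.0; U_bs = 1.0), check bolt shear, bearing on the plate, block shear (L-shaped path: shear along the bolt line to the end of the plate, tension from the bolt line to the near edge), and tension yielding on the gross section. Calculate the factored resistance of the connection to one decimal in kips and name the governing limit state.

Bolt shear: A_b = π(0.625)²/4 = 0.3068 in². φR_n = 0.75 × 54 × 0.3068 × 4 × 2 = 99.4 kips.
Bearing (0.375 in plate, F_u = 58 ksi): end bolts L_c = 1.5 − 0.6875/2 = 1.15625, R_n = min(1.2×1.15625×0.375×58, 2.4×0.625×0.375×58) = 30.178 kips/bolt; interior L_c = 1.75 − 0.6875 = 1.0625, R_n = 27.731 kips/bolt. φR_n = 0.75 × (1×30.178 + 3×27.731) = 85.0 kips.
Block shear: shear path 1×[1.5+3×1.75] = 1×6.75 in, A_gv = 2.5313, A_nv = 1×(6.75 − 3.5×0.75)×0.375 = 1.5469 in²; tension to near edge: (1.0625 − 0.5×0.75)×0.375 = 0.25781 in². R_n = min(0.6×58×1.5469, 0.6×36×2.5313) + 1.0×58×0.25781 = min(53.832, 54.676) + 14.953 = 68.785 kips. φR_n = 0.75 × 68.785 = 51.6 kips.
Tension yield (gross): A_g = 4.6875×0.375 = 1.7578 in². φR_n = 0.90 × 36 × 1.7578 = 57.0 kips.
Governing: min(99.4, 85.0, 51.6, 57.0) = 51.6 kips → block shear.

51.6 kips (block shear governs)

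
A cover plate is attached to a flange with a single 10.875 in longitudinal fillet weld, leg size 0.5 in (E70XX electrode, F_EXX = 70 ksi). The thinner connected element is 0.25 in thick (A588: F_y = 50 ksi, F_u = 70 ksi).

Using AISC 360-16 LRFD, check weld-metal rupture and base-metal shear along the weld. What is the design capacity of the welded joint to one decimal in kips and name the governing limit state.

Weld metal: throat = 0.707×0.5 = 0.3535 in, L = 10.875 in. φR_n = 0.75 × 0.6 × 70 × 0.3535 × 10.875 = 121.1 kips.
Base metal shear (0.25 in plate): yield φR_n = 1.0×0.6×50×0.25×10.875 = 81.6 kips; rupture φR_n = 0.75×0.6×70×0.25×10.875 = 85.6 kips; take 81.6 kips (yield).
Governing: min(121.1, 81.6) = 81.6 kips → base-metal shear.

81.6 kips (base-metal shear governs)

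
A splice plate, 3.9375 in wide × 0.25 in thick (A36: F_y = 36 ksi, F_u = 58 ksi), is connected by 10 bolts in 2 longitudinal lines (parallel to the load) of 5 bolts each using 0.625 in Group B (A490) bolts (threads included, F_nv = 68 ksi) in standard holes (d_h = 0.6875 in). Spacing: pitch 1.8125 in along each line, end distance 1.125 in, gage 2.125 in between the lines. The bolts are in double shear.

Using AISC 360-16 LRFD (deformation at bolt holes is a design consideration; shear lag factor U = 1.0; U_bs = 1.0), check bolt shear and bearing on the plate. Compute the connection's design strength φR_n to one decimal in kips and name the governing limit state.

Bolt shear: A_b = π(0.625)²/4 = 0.3068 in². φR_n = 0.75 × 68 × 0.3068 × 10 × 2 = 312.9 kips.
Bearing (0.25 in plate, F_u = 58 ksi): end bolts L_c = 1.125 − 0.6875/2 = 0.78125, R_n = min(1.2×0.78125×0.25×58, 2.4×0.625×0.25×58) = 13.594 kips/bolt; interior L_c = 1.8125 − 0.6875 = 1.125, R_n = 19.575 kips/bolt. φR_n = 0.75 × (2×13.594 + 8×19.575) = 137.8 kips.
Governing: min(312.9, 137.8) = 137.8 kips → bearing.

137.8 kips (bearing governs)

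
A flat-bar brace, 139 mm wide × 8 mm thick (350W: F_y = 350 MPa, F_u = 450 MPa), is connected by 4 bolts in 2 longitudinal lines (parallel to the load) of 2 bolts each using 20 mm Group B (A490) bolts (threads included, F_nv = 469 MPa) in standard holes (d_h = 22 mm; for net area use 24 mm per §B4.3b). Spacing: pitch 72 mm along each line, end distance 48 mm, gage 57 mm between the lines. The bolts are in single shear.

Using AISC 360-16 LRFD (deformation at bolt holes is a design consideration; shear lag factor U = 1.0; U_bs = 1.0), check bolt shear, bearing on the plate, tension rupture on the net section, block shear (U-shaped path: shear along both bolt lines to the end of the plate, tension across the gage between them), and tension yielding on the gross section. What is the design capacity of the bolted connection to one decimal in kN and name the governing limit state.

245.7 kN (net-section rupture governs)

Bolt shear: A_b = π(20)²/4 = 314.16 mm². φR_n = 0.75 × 469 × 314.16 × 4 × 1 = 442.0 kN.
Bearing (8 mm plate, F_u = 450 MPa): end bolts L_c = 48 − 22/2 = 37, R_n = min(1.2×37×8×450, 2.4×20×8×450) = 159.84 kN/bolt; interior L_c = 72 − 22 = 50, R_n = 172.8 kN/bolt. φR_n = 0.75 × (2×159.84 + 2×172.8) = 499.0 kN.
Tension rupture (net): A_n = (139 − 2×24)×8 = 728 mm² (U = 1.0, A_e = A_n). φR_n = 0.75 × 450 × 728 = 245.7 kN.
Block shear: shear path 2×[48+1×72] = 2×120 mm, A_gv = 1920, A_nv = 2×(120 − 1.5×24)×8 = 1344 mm²; tension across gage: (57 − 1×24)×8 = 264 mm². R_n = min(0.6×450×1344, 0.6×350×1920) + 1.0×450×264 = min(362.88, 403.2) + 118.8 = 481.68 kN. φR_n = 0.75 × 481.68 = 361.3 kN.
Tension yield (gross): A_g = 139×8 = 1112 mm². φR_n = 0.90 × 350 × 1112 = 350.3 kN.
Governing: min(442.0, 499.0, 245.7, 361.3, 350.3) = 245.7 kN → net-section rupture.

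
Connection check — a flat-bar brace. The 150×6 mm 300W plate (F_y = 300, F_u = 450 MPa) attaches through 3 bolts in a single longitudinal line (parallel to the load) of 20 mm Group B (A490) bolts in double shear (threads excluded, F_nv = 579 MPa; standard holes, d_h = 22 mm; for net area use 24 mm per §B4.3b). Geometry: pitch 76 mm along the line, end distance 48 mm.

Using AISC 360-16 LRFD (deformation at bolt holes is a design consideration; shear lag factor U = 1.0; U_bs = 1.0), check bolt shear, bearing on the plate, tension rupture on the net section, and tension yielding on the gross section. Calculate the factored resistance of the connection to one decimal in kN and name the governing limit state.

Bolt shear: A_b = π(20)²/4 = 314.16 mm². φR_n = 0.75 × 579 × 314.16 × 3 × 2 = 818.5 kN.
Bearing (6 mm plate, F_u = 450 MPa): end bolts L_c = 48 − 22/2 = 37, R_n = min(1.2×37×6×450, 2.4×20×6×450) = 119.88 kN/bolt; interior L_c = 76 − 22 = 54, R_n = 129.6 kN/bolt. φR_n = 0.75 × (1×119.88 + 2×129.6) = 284.3 kN.
Tension rupture (net): A_n = (150 − 1×24)×6 = 756 mm² (U = 1.0, A_e = A_n). φR_n = 0.75 × 450 × 756 = 255.2 kN.
Tension yield (gross): A_g = 150×6 = 900 mm². φR_n = 0.90 × 300 × 900 = 243.0 kN.
Governing: min(818.5, 284.3, 255.2, 243.0) = 243.0 kN → gross-section yield.

243.0 kN (gross-section yield governs)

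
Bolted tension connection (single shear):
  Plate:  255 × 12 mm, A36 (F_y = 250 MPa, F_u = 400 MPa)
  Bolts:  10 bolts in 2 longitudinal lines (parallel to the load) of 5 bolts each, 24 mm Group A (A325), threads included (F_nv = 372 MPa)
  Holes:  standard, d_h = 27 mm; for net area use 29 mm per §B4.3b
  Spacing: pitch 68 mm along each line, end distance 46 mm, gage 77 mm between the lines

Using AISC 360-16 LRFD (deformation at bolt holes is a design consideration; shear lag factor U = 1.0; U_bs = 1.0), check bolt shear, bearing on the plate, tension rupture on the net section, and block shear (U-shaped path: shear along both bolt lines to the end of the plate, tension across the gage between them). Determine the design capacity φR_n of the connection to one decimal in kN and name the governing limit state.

709.2 kN (net-section rupture governs)

Bolt shear: A_b = π(24)²/4 = 452.39 mm². φR_n = 0.75 × 372 × 452.39 × 10 × 1 = 1262.2 kN.
Bearing (12 mm plate, F_u = 400 MPa): end bolts L_c = 46 − 27/2 = 32.5, R_n = min(1.2×32.5×12×400, 2.4×24×12×400) = 187.2 kN/bolt; interior L_c = 68 − 27 = 41, R_n = 236.16 kN/bolt. φR_n = 0.75 × (2×187.2 + 8×236.16) = 1697.8 kN.
Tension rupture (net): A_n = (255 − 2×29)×12 = 2364 mm² (U = 1.0, A_e = A_n). φR_n = 0.75 × 400 × 2364 = 709.2 kN.
Block shear: shear path 2×[46+4×68] = 2×318 mm, A_gv = 7632, A_nv = 2×(318 − 4.5×29)×12 = 4500 mm²; tension across gage: (77 − 1×29)×12 = 576 mm². R_n = min(0.6×400×4500, 0.6×250×7632) + 1.0×400×576 = min(1080, 1144.8) + 230.4 = 1310.4 kN. φR_n = 0.75 × 1310.4 = 982.8 kN.
Governing: min(1262.2, 1697.8, 709.2, 982.8) = 709.2 kN → net-section rupture.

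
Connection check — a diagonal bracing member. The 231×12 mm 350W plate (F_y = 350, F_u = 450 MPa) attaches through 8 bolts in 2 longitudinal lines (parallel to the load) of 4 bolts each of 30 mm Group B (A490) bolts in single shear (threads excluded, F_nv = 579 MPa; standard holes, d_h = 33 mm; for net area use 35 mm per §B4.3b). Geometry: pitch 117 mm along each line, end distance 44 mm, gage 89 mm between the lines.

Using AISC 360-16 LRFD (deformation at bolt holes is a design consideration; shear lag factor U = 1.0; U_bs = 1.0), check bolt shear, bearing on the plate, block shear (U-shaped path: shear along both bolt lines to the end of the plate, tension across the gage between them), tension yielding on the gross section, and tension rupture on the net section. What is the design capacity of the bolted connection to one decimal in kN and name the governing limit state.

Bolt shear: A_b = π(30)²/4 = 706.86 mm². φR_n = 0.75 × 579 × 706.86 × 8 × 1 = 2455.6 kN.
Bearing (12 mm plate, F_u = 450 MPa): end bolts L_c = 44 − 33/2 = 27.5, R_n = min(1.2×27.5×12×450, 2.4×30×12×450) = 178.2 kN/bolt; interior L_c = 117 − 33 = 84, R_n = 388.8 kN/bolt. φR_n = 0.75 × (2×178.2 + 6×388.8) = 2016.9 kN.
Block shear: shear path 2×[44+3×117] = 2×395 mm, A_gv = 9480, A_nv = 2×(395 − 3.5×35)×12 = 6540 mm²; tension across gage: (89 − 1×35)×12 = 648 mm². R_n = min(0.6×450×6540, 0.6×350×9480) + 1.0×450×648 = min(1765.8, 1990.8) + 291.6 = 2057.4 kN. φR_n = 0.75 × 2057.4 = 1543.1 kN.
Tension yield (gross): A_g = 231×12 = 2772 mm². φR_n = 0.90 × 350 × 2772 = 873.2 kN.
Tension rupture (net): A_n = (231 − 2×35)×12 = 1932 mm² (U = 1.0, A_e = A_n). φR_n = 0.75 × 450 × 1932 = 652.1 kN.
Governing: min(2455.6, 2016.9, 1543.1, 873.2, 652.1) = 652.1 kN → net-section rupture.

652.1 kN (net-section rupture governs)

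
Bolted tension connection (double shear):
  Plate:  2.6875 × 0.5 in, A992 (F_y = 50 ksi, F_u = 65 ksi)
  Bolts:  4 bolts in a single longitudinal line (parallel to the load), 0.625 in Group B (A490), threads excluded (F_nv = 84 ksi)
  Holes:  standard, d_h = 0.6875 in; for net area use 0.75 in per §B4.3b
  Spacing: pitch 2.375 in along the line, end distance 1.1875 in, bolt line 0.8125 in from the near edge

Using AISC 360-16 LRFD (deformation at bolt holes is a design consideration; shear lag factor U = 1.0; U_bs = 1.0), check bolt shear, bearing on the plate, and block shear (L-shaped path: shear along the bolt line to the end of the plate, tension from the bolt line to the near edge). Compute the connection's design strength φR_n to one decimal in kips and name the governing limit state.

Bolt shear: A_b = π(0.625)²/4 = 0.3068 in². φR_n = 0.75 × 84 × 0.3068 × 4 × 2 = 154.6 kips.
Bearing (0.5 in plate, F_u = 65 ksi): end bolts L_c = 1.1875 − 0.6875/2 = 0.84375, R_n = min(1.2×0.84375×0.5×65, 2.4×0.625×0.5×65) = 32.906 kips/bolt; interior L_c = 2.375 − 0.6875 = 1.6875, R_n = 48.75 kips/bolt. φR_n = 0.75 × (1×32.906 + 3×48.75) = 134.4 kips.
Block shear: shear path 1×[1.1875+3×2.375] = 1×8.3125 in, A_gv = 4.1563, A_nv = 1×(8.3125 − 3.5×0.75)×0.5 = 2.8438 in²; tension to near edge: (0.8125 − 0.5×0.75)×0.5 = 0.21875 in². R_n = min(0.6×65×2.8438, 0.6×50×4.1563) + 1.0×65×0.21875 = min(110.91, 124.69) + 14.219 = 125.13 kips. φR_n = 0.75 × 125.13 = 93.8 kips.
Governing: min(154.6, 134.4, 93.8) = 93.8 kips → block shear.

93.8 kips (block shear governs)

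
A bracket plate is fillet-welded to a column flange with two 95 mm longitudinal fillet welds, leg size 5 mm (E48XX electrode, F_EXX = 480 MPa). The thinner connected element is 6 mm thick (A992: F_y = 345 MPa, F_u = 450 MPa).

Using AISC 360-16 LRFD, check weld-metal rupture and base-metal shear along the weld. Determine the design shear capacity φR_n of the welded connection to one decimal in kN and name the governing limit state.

Weld metal: throat = 0.707×5 = 3.535 mm, L = 2×95 = 190 mm. φR_n = 0.75 × 0.6 × 480 × 3.535 × 190 = 145.1 kN.
Base metal shear (6 mm plate): yield φR_n = 1.0×0.6×345×6×190 = 236.0 kN; rupture φR_n = 0.75×0.6×450×6×190 = 230.9 kN; take 230.9 kN (rupture).
Governing: min(145.1, 230.9) = 145.1 kN → weld metal.

145.1 kN (weld metal governs)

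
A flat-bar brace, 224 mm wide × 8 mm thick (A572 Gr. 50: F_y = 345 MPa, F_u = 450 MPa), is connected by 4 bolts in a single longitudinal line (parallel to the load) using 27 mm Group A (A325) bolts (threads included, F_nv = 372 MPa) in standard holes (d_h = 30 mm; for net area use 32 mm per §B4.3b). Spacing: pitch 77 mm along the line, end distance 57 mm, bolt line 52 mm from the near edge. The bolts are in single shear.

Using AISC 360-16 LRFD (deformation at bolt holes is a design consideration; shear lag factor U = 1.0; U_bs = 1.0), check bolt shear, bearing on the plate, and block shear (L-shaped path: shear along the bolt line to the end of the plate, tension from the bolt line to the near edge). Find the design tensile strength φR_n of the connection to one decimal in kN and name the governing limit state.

382.3 kN (block shear governs)

Bolt shear: A_b = π(27)²/4 = 572.56 mm². φR_n = 0.75 × 372 × 572.56 × 4 × 1 = 639.0 kN.
Bearing (8 mm plate, F_u = 450 MPa): end bolts L_c = 57 − 30/2 = 42, R_n = min(1.2×42×8×450, 2.4×27×8×450) = 181.44 kN/bolt; interior L_c = 77 − 30 = 47, R_n = 203.04 kN/bolt. φR_n = 0.75 × (1×181.44 + 3×203.04) = 592.9 kN.
Block shear: shear path 1×[57+3×77] = 1×288 mm, A_gv = 2304, A_nv = 1×(288 − 3.5×32)×8 = 1408 mm²; tension to near edge: (52 − 0.5×32)×8 = 288 mm². R_n = min(0.6×450×1408, 0.6×345×2304) + 1.0×450×288 = min(380.16, 476.93) + 129.6 = 509.76 kN. φR_n = 0.75 × 509.76 = 382.3 kN.
Governing: min(639.0, 592.9, 382.3) = 382.3 kN → block shear.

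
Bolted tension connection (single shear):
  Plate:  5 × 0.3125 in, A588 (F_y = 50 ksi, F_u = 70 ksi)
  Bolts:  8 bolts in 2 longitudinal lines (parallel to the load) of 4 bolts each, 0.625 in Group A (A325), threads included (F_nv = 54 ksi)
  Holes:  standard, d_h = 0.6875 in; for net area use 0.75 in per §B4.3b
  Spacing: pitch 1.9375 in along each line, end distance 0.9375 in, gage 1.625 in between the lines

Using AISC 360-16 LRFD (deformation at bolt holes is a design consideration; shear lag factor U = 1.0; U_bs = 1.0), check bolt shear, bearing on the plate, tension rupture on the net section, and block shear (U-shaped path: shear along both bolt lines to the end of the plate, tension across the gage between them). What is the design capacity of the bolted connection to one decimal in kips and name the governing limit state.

Bolt shear: A_b = π(0.625)²/4 = 0.3068 in². φR_n = 0.75 × 54 × 0.3068 × 8 × 1 = 99.4 kips.
Bearing (0.3125 in plate, F_u = 70 ksi): end bolts L_c = 0.9375 − 0.6875/2 = 0.59375, R_n = min(1.2×0.59375×0.3125×70, 2.4×0.625×0.3125×70) = 15.586 kips/bolt; interior L_c = 1.9375 − 0.6875 = 1.25, R_n = 32.813 kips/bolt. φR_n = 0.75 × (2×15.586 + 6×32.813) = 171.0 kips.
Tension rupture (net): A_n = (5 − 2×0.75)×0.3125 = 1.0938 in² (U = 1.0, A_e = A_n). φR_n = 0.75 × 70 × 1.0938 = 57.4 kips.
Block shear: shear path 2×[0.9375+3×1.9375] = 2×6.75 in, A_gv = 4.2188, A_nv = 2×(6.75 − 3.5×0.75)×0.3125 = 2.5781 in²; tension across gage: (1.625 − 1×0.75)×0.3125 = 0.27344 in². R_n = min(0.6×70×2.5781, 0.6×50×4.2188) + 1.0×70×0.27344 = min(108.28, 126.56) + 19.141 = 127.42 kips. φR_n = 0.75 × 127.42 = 95.6 kips.
Governing: min(99.4, 171.0, 57.4, 95.6) = 57.4 kips → net-section rupture.

57.4 kips (net-section rupture governs)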